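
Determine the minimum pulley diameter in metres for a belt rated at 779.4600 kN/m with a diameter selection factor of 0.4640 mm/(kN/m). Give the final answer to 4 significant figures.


D = 779.4600 * 0.4640 / 1000
D = 0.3617 m


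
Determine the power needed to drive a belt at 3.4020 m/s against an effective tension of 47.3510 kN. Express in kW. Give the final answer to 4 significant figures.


P = Te * v = 47.3510 * 3.4020
P = 161.1 kW


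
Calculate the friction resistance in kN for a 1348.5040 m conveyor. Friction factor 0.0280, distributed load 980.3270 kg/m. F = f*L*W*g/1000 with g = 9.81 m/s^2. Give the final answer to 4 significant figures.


F = 0.0280 * 1348.5040 * 980.3270 * 9.81 / 1000
F = 363.1 kN


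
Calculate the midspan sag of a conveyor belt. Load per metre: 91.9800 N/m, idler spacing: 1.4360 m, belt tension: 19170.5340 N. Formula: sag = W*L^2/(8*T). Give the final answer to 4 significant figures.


sag = 91.9800 * 1.4360^2 / (8 * 19170.5340)
sag = 0.001237 m


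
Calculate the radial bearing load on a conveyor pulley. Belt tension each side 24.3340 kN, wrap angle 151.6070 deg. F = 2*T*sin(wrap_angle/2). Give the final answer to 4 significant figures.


F = 2 * 24.3340 * sin(151.6070/2 deg)
F = 47.18 kN


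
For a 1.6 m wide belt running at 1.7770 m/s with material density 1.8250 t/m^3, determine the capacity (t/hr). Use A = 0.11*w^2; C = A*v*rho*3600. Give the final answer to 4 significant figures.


A = 0.11 * 1.6^2 = 0.2816 m^2
C = 0.2816 * 1.7770 * 1.8250 * 3600
C = 3288 t/hr


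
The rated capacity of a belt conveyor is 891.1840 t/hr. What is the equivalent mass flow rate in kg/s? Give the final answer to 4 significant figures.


m_dot = 891.1840 * 1000 / 3600
m_dot = 247.6 kg/s


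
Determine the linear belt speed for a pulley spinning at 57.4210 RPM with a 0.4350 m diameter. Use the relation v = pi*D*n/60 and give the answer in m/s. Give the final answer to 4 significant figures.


v = pi * 0.4350 * 57.4210 / 60
v = 1.308 m/s


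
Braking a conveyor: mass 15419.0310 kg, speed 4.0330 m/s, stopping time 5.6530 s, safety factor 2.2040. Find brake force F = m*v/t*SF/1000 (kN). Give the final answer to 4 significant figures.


F = 15419.0310 * 4.0330 / 5.6530 * 2.2040 / 1000
F = 24.24 kN


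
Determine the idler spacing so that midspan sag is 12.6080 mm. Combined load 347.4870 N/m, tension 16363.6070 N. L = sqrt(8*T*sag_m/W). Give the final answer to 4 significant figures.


sag = 12.6080/1000 = 0.012608 m
L = sqrt(8 * 16363.6070 * 0.012608 / 347.4870)
L = 2.179 m


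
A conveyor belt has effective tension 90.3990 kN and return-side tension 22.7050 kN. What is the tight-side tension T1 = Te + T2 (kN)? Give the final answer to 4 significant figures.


T1 = Te + T2 = 90.3990 + 22.7050
T1 = 113.1 kN


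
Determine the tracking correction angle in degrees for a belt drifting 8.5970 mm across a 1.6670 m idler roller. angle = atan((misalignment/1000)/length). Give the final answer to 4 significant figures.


misalign_m = 8.5970 / 1000 = 0.008597 m
angle = atan(0.008597 / 1.6670)
angle = 0.2955 deg


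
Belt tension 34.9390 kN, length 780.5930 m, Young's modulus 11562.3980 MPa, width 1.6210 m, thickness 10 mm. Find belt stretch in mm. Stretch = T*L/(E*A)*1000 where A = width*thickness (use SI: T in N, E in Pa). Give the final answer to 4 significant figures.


A = 1.6210 * 0.01 = 0.01621 m^2
Stretch = 34.9390*1000 * 780.5930 / (11562.3980e6 * 0.01621) * 1000
Stretch = 145.5 mm


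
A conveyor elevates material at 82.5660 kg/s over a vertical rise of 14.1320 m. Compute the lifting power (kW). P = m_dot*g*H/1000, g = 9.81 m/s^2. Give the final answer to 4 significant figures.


P = 82.5660 * 9.81 * 14.1320 / 1000
P = 11.45 kW


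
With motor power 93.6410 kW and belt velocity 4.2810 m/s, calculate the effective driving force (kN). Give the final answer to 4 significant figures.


Te = P / v = 93.6410 / 4.2810
Te = 21.87 kN


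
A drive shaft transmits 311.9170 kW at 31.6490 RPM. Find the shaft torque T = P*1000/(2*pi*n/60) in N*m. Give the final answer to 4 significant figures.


omega = 2*pi*31.6490/60 = 3.31428 rad/s
T = 311.9170*1000 / 3.31428
T = 94110 N*m


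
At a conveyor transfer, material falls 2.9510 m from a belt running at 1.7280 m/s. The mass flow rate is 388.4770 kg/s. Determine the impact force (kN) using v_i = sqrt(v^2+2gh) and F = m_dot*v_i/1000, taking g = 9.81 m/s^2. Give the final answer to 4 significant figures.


v_i = sqrt(1.7280^2 + 2*9.81*2.9510) = 7.80286 m/s
F = 388.4770 * 7.80286 / 1000
F = 3.031 kN


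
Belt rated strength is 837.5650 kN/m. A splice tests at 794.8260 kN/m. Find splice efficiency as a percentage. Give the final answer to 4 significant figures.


Eff = 794.8260 / 837.5650 * 100
Eff = 94.90 %


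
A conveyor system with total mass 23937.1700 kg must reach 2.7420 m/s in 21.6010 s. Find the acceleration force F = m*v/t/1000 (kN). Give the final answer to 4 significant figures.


F = 23937.1700 * 2.7420 / 21.6010 / 1000
F = 3.039 kN


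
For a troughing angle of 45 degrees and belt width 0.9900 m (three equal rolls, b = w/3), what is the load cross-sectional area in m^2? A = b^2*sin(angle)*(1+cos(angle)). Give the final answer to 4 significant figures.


b = 0.9900/3 = 0.33 m
A = 0.33^2 * sin(45 deg) * (1 + cos(45 deg))
A = 0.1315 m^2


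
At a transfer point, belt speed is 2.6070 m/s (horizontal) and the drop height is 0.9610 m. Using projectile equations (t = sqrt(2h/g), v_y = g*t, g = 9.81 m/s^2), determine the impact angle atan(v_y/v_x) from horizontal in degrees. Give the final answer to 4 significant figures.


t = sqrt(2*0.9610/9.81) = 0.442631 s
v_y = 9.81 * 0.442631 = 4.34221 m/s
angle = atan(4.34221 / 2.6070) = 59.02 deg


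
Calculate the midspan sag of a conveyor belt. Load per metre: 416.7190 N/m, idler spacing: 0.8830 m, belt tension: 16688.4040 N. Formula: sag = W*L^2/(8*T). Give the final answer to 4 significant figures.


sag = 416.7190 * 0.8830^2 / (8 * 16688.4040)
sag = 0.002434 m


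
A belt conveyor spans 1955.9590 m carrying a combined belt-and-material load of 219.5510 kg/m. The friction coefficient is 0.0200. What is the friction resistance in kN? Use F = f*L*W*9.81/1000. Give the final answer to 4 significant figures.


F = 0.0200 * 1955.9590 * 219.5510 * 9.81 / 1000
F = 84.25 kN


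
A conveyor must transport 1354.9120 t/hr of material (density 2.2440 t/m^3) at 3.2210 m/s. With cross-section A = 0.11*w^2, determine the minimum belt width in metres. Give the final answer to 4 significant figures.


A_req = 1354.9120 / (3.2210 * 2.2440 * 3600) = 0.0520709 m^2
w = sqrt(0.0520709 / 0.11)
w = 0.6880 m


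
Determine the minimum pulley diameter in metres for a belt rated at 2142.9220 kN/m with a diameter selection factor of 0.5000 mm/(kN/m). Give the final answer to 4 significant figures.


D = 2142.9220 * 0.5000 / 1000
D = 1.071 m


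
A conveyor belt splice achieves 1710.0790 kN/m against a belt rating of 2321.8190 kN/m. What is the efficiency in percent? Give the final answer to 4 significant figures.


Eff = 1710.0790 / 2321.8190 * 100
Eff = 73.65 %


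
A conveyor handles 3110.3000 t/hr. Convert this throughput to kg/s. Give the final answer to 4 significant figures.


m_dot = 3110.3000 * 1000 / 3600
m_dot = 864.0 kg/s


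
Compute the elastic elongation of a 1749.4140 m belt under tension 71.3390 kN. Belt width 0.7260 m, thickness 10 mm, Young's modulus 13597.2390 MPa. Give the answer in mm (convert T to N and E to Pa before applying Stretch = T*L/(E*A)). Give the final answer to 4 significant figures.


A = 0.7260 * 0.01 = 0.00726 m^2
Stretch = 71.3390*1000 * 1749.4140 / (13597.2390e6 * 0.00726) * 1000
Stretch = 1264 mm


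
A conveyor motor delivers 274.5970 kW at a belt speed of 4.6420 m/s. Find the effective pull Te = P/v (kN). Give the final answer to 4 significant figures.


Te = P / v = 274.5970 / 4.6420
Te = 59.15 kN


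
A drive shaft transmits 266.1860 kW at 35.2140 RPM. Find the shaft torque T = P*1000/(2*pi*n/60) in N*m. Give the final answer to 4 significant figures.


omega = 2*pi*35.2140/60 = 3.6876 rad/s
T = 266.1860*1000 / 3.6876
T = 72180 N*m


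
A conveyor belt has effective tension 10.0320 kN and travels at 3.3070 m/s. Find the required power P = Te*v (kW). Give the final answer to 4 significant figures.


P = Te * v = 10.0320 * 3.3070
P = 33.18 kW


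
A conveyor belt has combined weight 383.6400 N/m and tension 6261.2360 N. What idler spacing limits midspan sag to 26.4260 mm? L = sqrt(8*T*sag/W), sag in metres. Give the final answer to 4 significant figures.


sag = 26.4260/1000 = 0.026426 m
L = sqrt(8 * 6261.2360 * 0.026426 / 383.6400)
L = 1.857 m


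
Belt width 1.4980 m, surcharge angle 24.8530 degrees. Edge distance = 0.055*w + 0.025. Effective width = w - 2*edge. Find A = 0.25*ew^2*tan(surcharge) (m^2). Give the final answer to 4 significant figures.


edge = 0.055*1.4980 + 0.025 = 0.10739 m
ew = 1.4980 - 2*0.10739 = 1.28322 m
A = 0.25 * 1.28322^2 * tan(24.8530 deg)
A = 0.1907 m^2


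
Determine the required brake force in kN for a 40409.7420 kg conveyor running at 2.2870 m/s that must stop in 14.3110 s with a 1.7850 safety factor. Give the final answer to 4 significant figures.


F = 40409.7420 * 2.2870 / 14.3110 * 1.7850 / 1000
F = 11.53 kN


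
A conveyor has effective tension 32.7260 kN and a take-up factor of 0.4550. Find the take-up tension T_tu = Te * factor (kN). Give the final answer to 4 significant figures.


T_tu = 32.7260 * 0.4550
T_tu = 14.89 kN


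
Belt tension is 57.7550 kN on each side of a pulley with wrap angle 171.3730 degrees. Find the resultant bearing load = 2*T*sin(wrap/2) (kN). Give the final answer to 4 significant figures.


F = 2 * 57.7550 * sin(171.3730/2 deg)
F = 115.2 kN


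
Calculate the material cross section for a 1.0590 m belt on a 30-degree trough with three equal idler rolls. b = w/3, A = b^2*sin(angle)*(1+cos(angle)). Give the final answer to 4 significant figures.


b = 1.0590/3 = 0.353 m
A = 0.353^2 * sin(30 deg) * (1 + cos(30 deg))
A = 0.1163 m^2


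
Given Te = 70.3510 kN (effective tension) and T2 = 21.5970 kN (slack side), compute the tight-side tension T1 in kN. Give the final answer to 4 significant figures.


T1 = Te + T2 = 70.3510 + 21.5970
T1 = 91.95 kN


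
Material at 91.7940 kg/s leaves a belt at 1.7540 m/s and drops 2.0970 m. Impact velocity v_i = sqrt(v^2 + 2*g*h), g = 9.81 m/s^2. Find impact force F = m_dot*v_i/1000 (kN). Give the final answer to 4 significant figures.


v_i = sqrt(1.7540^2 + 2*9.81*2.0970) = 6.64979 m/s
F = 91.7940 * 6.64979 / 1000
F = 0.6104 kN


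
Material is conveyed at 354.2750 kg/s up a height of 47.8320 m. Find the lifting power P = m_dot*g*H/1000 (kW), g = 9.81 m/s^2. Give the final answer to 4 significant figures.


P = 354.2750 * 9.81 * 47.8320 / 1000
P = 166.2 kW


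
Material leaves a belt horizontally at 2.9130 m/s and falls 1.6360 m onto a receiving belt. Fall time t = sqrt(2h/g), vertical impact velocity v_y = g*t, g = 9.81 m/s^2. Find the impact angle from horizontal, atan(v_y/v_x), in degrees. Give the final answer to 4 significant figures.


t = sqrt(2*1.6360/9.81) = 0.577527 s
v_y = 9.81 * 0.577527 = 5.66554 m/s
angle = atan(5.66554 / 2.9130) = 62.79 deg


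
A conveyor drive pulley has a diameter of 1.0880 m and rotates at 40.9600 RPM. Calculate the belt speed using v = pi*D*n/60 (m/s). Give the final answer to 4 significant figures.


v = pi * 1.0880 * 40.9600 / 60
v = 2.333 m/s


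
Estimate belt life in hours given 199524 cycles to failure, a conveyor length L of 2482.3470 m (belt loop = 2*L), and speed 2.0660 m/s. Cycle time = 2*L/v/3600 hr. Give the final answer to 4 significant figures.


cycle_time = 2 * 2482.3470 / 2.0660 / 3600 = 0.667513 hr
life = 199524 * 0.667513 = 133200 hours


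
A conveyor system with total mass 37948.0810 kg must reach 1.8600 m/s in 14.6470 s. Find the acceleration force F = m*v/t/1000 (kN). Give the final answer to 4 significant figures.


F = 37948.0810 * 1.8600 / 14.6470 / 1000
F = 4.819 kN


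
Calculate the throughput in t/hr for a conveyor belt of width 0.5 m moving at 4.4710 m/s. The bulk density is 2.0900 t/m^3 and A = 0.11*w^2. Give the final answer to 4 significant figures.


A = 0.11 * 0.5^2 = 0.0275 m^2
C = 0.0275 * 4.4710 * 2.0900 * 3600
C = 925.1 t/hr


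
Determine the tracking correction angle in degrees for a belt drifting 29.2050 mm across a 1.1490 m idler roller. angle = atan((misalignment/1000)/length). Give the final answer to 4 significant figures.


misalign_m = 29.2050 / 1000 = 0.029205 m
angle = atan(0.029205 / 1.1490)
angle = 1.456 deg


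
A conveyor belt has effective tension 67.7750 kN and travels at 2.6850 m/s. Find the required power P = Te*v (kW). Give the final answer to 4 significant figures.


P = Te * v = 67.7750 * 2.6850
P = 182.0 kW


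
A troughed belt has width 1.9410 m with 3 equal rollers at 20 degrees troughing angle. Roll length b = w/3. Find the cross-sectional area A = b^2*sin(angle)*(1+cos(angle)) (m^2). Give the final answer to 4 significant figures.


b = 1.9410/3 = 0.647 m
A = 0.647^2 * sin(20 deg) * (1 + cos(20 deg))
A = 0.2777 m^2


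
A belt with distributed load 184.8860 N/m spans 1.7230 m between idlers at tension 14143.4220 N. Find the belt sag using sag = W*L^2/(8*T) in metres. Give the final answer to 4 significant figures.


sag = 184.8860 * 1.7230^2 / (8 * 14143.4220)
sag = 0.004851 m


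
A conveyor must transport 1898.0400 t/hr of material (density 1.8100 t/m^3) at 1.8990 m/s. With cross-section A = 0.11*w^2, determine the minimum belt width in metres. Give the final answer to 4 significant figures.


A_req = 1898.0400 / (1.8990 * 1.8100 * 3600) = 0.153391 m^2
w = sqrt(0.153391 / 0.11)
w = 1.181 m


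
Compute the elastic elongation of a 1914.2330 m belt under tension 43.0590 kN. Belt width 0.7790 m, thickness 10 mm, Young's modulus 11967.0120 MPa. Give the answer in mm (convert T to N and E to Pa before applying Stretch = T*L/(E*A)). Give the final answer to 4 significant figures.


A = 0.7790 * 0.01 = 0.00779 m^2
Stretch = 43.0590*1000 * 1914.2330 / (11967.0120e6 * 0.00779) * 1000
Stretch = 884.2 mm


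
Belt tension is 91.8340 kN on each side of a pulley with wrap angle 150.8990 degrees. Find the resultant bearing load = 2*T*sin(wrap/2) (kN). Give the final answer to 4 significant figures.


F = 2 * 91.8340 * sin(150.8990/2 deg)
F = 177.8 kN


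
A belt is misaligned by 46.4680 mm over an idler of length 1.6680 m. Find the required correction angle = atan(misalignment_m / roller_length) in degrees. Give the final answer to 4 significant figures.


misalign_m = 46.4680 / 1000 = 0.046468 m
angle = atan(0.046468 / 1.6680)
angle = 1.596 deg


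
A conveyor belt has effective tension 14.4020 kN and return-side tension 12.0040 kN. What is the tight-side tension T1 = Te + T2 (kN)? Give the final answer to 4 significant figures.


T1 = Te + T2 = 14.4020 + 12.0040
T1 = 26.41 kN


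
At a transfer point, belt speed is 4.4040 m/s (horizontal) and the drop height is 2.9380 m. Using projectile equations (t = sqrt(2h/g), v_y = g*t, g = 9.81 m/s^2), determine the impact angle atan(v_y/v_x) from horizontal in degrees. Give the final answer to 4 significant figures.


t = sqrt(2*2.9380/9.81) = 0.773938 s
v_y = 9.81 * 0.773938 = 7.59233 m/s
angle = atan(7.59233 / 4.4040) = 59.88 deg


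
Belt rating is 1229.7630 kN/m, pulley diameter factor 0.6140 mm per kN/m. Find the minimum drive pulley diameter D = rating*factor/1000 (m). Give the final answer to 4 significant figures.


D = 1229.7630 * 0.6140 / 1000
D = 0.7551 m


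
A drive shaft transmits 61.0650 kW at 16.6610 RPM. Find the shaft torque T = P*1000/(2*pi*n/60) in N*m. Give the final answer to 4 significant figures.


omega = 2*pi*16.6610/60 = 1.74474 rad/s
T = 61.0650*1000 / 1.74474
T = 35000 N*m


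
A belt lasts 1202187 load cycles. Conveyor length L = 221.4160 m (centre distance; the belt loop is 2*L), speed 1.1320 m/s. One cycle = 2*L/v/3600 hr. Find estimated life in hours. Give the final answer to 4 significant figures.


cycle_time = 2 * 221.4160 / 1.1320 / 3600 = 0.108665 hr
life = 1202187 * 0.108665 = 130600 hours


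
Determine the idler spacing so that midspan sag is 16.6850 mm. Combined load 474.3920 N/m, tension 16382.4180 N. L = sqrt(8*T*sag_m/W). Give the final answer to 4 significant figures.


sag = 16.6850/1000 = 0.016685 m
L = sqrt(8 * 16382.4180 * 0.016685 / 474.3920)
L = 2.147 m


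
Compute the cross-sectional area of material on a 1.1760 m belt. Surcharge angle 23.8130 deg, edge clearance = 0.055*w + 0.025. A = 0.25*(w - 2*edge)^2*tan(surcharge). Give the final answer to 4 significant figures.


edge = 0.055*1.1760 + 0.025 = 0.08968 m
ew = 1.1760 - 2*0.08968 = 0.99664 m
A = 0.25 * 0.99664^2 * tan(23.8130 deg)
A = 0.1096 m^2


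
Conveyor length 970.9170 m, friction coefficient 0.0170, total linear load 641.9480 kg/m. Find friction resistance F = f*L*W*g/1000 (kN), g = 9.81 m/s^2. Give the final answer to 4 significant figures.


F = 0.0170 * 970.9170 * 641.9480 * 9.81 / 1000
F = 103.9 kN


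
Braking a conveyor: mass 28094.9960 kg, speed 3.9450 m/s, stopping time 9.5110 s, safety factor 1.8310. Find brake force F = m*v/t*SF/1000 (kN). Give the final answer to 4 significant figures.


F = 28094.9960 * 3.9450 / 9.5110 * 1.8310 / 1000
F = 21.34 kN


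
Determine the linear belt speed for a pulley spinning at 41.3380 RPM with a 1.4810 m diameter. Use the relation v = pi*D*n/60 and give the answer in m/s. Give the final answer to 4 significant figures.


v = pi * 1.4810 * 41.3380 / 60
v = 3.206 m/s


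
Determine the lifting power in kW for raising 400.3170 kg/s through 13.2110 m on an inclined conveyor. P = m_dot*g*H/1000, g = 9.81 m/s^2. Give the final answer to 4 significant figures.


P = 400.3170 * 9.81 * 13.2110 / 1000
P = 51.88 kW


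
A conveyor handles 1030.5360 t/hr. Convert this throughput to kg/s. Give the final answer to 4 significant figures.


m_dot = 1030.5360 * 1000 / 3600
m_dot = 286.3 kg/s


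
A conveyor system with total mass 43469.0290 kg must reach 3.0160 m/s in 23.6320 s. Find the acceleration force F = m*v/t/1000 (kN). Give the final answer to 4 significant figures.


F = 43469.0290 * 3.0160 / 23.6320 / 1000
F = 5.548 kN


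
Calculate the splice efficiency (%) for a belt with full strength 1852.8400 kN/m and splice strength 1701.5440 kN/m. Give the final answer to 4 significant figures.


Eff = 1701.5440 / 1852.8400 * 100
Eff = 91.83 %


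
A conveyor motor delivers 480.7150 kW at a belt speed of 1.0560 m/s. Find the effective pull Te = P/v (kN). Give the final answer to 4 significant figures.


Te = P / v = 480.7150 / 1.0560
Te = 455.2 kN


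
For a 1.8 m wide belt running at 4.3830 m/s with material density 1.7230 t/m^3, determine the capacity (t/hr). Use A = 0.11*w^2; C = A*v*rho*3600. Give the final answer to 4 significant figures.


A = 0.11 * 1.8^2 = 0.3564 m^2
C = 0.3564 * 4.3830 * 1.7230 * 3600
C = 9689 t/hr


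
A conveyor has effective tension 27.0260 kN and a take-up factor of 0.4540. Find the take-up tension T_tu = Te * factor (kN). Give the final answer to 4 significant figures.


T_tu = 27.0260 * 0.4540
T_tu = 12.27 kN


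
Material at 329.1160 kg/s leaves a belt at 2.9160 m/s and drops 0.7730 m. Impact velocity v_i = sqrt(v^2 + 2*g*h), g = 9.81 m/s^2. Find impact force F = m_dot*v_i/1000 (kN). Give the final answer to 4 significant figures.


v_i = sqrt(2.9160^2 + 2*9.81*0.7730) = 4.86511 m/s
F = 329.1160 * 4.86511 / 1000
F = 1.601 kN


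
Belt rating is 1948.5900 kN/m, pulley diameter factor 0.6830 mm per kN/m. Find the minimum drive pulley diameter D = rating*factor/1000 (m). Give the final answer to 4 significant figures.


D = 1948.5900 * 0.6830 / 1000
D = 1.331 m


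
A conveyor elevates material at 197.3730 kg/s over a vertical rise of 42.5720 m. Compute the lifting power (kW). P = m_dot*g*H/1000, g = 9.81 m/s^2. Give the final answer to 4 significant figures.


P = 197.3730 * 9.81 * 42.5720 / 1000
P = 82.43 kW


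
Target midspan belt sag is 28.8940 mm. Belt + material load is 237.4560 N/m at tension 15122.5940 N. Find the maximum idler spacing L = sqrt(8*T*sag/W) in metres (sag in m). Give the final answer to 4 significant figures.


sag = 28.8940/1000 = 0.028894 m
L = sqrt(8 * 15122.5940 * 0.028894 / 237.4560)
L = 3.837 m


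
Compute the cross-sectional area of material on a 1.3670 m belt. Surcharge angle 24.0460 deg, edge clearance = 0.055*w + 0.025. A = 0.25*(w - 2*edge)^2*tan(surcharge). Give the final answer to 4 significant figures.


edge = 0.055*1.3670 + 0.025 = 0.100185 m
ew = 1.3670 - 2*0.100185 = 1.16663 m
A = 0.25 * 1.16663^2 * tan(24.0460 deg)
A = 0.1518 m^2


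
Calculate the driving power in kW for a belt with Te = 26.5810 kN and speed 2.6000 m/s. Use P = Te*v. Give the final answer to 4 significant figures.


P = Te * v = 26.5810 * 2.6000
P = 69.11 kW


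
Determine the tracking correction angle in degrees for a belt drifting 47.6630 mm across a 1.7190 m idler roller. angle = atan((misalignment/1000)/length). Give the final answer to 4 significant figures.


misalign_m = 47.6630 / 1000 = 0.047663 m
angle = atan(0.047663 / 1.7190)
angle = 1.588 deg


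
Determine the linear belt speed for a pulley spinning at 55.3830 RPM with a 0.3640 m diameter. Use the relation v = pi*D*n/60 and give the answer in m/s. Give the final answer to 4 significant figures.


v = pi * 0.3640 * 55.3830 / 60
v = 1.056 m/s


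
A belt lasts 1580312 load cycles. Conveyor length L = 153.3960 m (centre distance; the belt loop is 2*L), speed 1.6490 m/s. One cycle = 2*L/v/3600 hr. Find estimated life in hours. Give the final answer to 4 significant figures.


cycle_time = 2 * 153.3960 / 1.6490 / 3600 = 0.0516798 hr
life = 1580312 * 0.0516798 = 81670 hours


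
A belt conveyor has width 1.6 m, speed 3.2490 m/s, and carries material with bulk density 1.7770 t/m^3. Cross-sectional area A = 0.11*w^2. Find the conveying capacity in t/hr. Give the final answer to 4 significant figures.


A = 0.11 * 1.6^2 = 0.2816 m^2
C = 0.2816 * 3.2490 * 1.7770 * 3600
C = 5853 t/hr


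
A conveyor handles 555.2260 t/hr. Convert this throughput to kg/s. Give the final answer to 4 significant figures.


m_dot = 555.2260 * 1000 / 3600
m_dot = 154.2 kg/s


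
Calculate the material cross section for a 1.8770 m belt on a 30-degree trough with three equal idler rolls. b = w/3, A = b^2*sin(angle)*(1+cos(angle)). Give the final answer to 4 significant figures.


b = 1.8770/3 = 0.625667 m
A = 0.625667^2 * sin(30 deg) * (1 + cos(30 deg))
A = 0.3652 m^2


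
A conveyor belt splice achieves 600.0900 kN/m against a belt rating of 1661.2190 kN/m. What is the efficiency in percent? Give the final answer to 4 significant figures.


Eff = 600.0900 / 1661.2190 * 100
Eff = 36.12 %


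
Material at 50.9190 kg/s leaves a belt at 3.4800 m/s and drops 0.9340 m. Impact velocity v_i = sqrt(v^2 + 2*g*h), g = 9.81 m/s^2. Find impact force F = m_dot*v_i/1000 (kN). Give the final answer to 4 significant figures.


v_i = sqrt(3.4800^2 + 2*9.81*0.9340) = 5.51684 m/s
F = 50.9190 * 5.51684 / 1000
F = 0.2809 kN


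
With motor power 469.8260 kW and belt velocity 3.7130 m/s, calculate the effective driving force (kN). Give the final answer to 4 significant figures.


Te = P / v = 469.8260 / 3.7130
Te = 126.5 kN


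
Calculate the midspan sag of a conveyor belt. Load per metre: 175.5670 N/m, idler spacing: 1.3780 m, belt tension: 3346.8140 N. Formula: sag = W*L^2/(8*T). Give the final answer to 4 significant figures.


sag = 175.5670 * 1.3780^2 / (8 * 3346.8140)
sag = 0.01245 m


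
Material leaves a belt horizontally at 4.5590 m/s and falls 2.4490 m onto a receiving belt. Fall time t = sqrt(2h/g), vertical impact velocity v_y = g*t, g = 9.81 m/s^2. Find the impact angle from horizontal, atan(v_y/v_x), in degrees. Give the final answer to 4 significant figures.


t = sqrt(2*2.4490/9.81) = 0.706602 s
v_y = 9.81 * 0.706602 = 6.93177 m/s
angle = atan(6.93177 / 4.5590) = 56.67 deg


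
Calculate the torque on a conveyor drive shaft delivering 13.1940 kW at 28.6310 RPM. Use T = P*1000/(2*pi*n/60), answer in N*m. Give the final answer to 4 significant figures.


omega = 2*pi*28.6310/60 = 2.99823 rad/s
T = 13.1940*1000 / 2.99823
T = 4401 N*m


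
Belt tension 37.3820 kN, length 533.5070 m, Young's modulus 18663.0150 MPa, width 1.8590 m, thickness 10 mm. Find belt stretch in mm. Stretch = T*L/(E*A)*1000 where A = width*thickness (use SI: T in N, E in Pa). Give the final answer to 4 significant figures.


A = 1.8590 * 0.01 = 0.01859 m^2
Stretch = 37.3820*1000 * 533.5070 / (18663.0150e6 * 0.01859) * 1000
Stretch = 57.48 mm


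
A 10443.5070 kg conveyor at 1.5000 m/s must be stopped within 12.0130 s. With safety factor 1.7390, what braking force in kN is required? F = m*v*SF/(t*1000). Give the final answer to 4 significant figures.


F = 10443.5070 * 1.5000 / 12.0130 * 1.7390 / 1000
F = 2.268 kN


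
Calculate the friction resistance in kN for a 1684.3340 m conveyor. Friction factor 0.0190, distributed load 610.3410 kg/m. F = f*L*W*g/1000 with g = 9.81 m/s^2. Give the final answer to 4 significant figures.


F = 0.0190 * 1684.3340 * 610.3410 * 9.81 / 1000
F = 191.6 kN


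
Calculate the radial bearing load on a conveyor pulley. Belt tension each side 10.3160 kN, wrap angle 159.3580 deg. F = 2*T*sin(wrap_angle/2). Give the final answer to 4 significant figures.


F = 2 * 10.3160 * sin(159.3580/2 deg)
F = 20.30 kN


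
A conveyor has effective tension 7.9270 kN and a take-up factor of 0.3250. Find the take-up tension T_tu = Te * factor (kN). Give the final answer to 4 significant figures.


T_tu = 7.9270 * 0.3250
T_tu = 2.576 kN


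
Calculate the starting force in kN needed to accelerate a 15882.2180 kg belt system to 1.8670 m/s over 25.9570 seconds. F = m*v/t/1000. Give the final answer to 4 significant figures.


F = 15882.2180 * 1.8670 / 25.9570 / 1000
F = 1.142 kN


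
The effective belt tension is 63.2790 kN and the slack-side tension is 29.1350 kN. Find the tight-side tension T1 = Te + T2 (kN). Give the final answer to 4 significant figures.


T1 = Te + T2 = 63.2790 + 29.1350
T1 = 92.41 kN


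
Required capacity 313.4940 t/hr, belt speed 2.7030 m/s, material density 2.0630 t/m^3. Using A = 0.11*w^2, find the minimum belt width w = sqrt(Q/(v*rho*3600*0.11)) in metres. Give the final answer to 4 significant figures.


A_req = 313.4940 / (2.7030 * 2.0630 * 3600) = 0.0156164 m^2
w = sqrt(0.0156164 / 0.11)
w = 0.3768 m


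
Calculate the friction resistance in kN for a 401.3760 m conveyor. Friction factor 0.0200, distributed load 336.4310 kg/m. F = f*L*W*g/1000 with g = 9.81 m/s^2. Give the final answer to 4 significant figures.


F = 0.0200 * 401.3760 * 336.4310 * 9.81 / 1000
F = 26.49 kN


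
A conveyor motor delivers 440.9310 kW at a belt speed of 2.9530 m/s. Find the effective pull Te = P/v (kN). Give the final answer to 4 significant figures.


Te = P / v = 440.9310 / 2.9530
Te = 149.3 kN


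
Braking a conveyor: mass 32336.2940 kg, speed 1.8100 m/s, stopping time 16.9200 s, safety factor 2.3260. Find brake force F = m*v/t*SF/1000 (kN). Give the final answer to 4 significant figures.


F = 32336.2940 * 1.8100 / 16.9200 * 2.3260 / 1000
F = 8.046 kN


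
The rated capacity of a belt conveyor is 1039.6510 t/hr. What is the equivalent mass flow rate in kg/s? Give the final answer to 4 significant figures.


m_dot = 1039.6510 * 1000 / 3600
m_dot = 288.8 kg/s


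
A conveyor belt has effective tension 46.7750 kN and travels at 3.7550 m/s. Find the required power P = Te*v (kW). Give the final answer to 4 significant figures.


P = Te * v = 46.7750 * 3.7550
P = 175.6 kW


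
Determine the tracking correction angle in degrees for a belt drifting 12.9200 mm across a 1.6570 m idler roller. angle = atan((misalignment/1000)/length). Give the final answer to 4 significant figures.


misalign_m = 12.9200 / 1000 = 0.012920 m
angle = atan(0.012920 / 1.6570)
angle = 0.4467 deg


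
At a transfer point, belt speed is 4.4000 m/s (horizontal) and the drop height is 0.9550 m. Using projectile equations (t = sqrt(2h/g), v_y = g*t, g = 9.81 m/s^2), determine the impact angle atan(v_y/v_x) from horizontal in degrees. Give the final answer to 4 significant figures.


t = sqrt(2*0.9550/9.81) = 0.441247 s
v_y = 9.81 * 0.441247 = 4.32863 m/s
angle = atan(4.32863 / 4.4000) = 44.53 deg


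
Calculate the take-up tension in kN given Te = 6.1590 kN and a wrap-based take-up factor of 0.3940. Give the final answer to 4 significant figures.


T_tu = 6.1590 * 0.3940
T_tu = 2.427 kN


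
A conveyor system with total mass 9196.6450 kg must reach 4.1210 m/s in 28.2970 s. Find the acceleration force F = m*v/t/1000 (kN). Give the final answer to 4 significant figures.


F = 9196.6450 * 4.1210 / 28.2970 / 1000
F = 1.339 kN


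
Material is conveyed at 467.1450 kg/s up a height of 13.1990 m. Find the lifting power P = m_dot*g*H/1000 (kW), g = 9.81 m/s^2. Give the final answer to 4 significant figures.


P = 467.1450 * 9.81 * 13.1990 / 1000
P = 60.49 kW


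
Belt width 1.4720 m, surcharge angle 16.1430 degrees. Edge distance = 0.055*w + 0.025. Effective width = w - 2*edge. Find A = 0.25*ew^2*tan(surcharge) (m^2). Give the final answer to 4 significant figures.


edge = 0.055*1.4720 + 0.025 = 0.10596 m
ew = 1.4720 - 2*0.10596 = 1.26008 m
A = 0.25 * 1.26008^2 * tan(16.1430 deg)
A = 0.1149 m^2


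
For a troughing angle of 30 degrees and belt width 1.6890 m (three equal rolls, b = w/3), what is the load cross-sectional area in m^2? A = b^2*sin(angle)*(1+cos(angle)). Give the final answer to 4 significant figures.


b = 1.6890/3 = 0.563 m
A = 0.563^2 * sin(30 deg) * (1 + cos(30 deg))
A = 0.2957 m^2


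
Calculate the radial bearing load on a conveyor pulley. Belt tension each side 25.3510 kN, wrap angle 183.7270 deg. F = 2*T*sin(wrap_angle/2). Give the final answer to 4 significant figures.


F = 2 * 25.3510 * sin(183.7270/2 deg)
F = 50.68 kN


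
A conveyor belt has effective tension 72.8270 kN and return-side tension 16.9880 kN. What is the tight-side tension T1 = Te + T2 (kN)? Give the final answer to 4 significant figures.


T1 = Te + T2 = 72.8270 + 16.9880
T1 = 89.81 kN


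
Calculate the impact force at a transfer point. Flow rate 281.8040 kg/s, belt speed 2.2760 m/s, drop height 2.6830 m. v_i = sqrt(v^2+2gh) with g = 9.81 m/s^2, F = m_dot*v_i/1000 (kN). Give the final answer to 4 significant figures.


v_i = sqrt(2.2760^2 + 2*9.81*2.6830) = 7.60399 m/s
F = 281.8040 * 7.60399 / 1000
F = 2.143 kN


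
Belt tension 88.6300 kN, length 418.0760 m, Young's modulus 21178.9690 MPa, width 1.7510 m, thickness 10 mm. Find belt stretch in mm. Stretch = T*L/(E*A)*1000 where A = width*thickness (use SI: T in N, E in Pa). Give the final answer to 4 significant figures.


A = 1.7510 * 0.01 = 0.01751 m^2
Stretch = 88.6300*1000 * 418.0760 / (21178.9690e6 * 0.01751) * 1000
Stretch = 99.92 mm


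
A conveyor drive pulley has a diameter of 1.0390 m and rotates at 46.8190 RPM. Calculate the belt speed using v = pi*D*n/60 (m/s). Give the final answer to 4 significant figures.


v = pi * 1.0390 * 46.8190 / 60
v = 2.547 m/s


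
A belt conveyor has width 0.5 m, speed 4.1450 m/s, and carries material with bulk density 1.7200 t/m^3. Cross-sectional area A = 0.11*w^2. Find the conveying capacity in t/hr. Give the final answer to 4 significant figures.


A = 0.11 * 0.5^2 = 0.0275 m^2
C = 0.0275 * 4.1450 * 1.7200 * 3600
C = 705.8 t/hr


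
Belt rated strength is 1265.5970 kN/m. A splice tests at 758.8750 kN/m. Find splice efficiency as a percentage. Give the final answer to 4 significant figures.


Eff = 758.8750 / 1265.5970 * 100
Eff = 59.96 %


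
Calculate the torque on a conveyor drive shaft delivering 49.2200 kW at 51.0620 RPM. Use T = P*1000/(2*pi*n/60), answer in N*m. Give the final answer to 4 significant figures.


omega = 2*pi*51.0620/60 = 5.3472 rad/s
T = 49.2200*1000 / 5.3472
T = 9205 N*m


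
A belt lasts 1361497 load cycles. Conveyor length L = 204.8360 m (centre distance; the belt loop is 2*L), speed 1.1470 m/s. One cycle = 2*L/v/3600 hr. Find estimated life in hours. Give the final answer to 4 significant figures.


cycle_time = 2 * 204.8360 / 1.1470 / 3600 = 0.0992134 hr
life = 1361497 * 0.0992134 = 135100 hours


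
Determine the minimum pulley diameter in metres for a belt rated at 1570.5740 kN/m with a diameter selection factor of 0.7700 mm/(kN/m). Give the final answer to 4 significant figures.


D = 1570.5740 * 0.7700 / 1000
D = 1.209 m


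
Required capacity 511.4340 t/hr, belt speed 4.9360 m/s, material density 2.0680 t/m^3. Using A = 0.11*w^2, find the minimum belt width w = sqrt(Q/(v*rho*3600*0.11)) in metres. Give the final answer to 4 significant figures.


A_req = 511.4340 / (4.9360 * 2.0680 * 3600) = 0.0139175 m^2
w = sqrt(0.0139175 / 0.11)
w = 0.3557 m


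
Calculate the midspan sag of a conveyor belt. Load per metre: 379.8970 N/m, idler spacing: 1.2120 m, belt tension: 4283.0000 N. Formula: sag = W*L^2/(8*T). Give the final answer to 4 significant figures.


sag = 379.8970 * 1.2120^2 / (8 * 4283.0000)
sag = 0.01629 m


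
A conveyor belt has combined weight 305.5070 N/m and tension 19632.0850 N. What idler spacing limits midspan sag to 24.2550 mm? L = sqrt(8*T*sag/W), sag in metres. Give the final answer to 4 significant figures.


sag = 24.2550/1000 = 0.024255 m
L = sqrt(8 * 19632.0850 * 0.024255 / 305.5070)
L = 3.531 m


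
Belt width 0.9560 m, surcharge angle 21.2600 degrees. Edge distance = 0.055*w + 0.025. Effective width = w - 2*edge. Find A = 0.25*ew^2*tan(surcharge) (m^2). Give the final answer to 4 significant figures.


edge = 0.055*0.9560 + 0.025 = 0.07758 m
ew = 0.9560 - 2*0.07758 = 0.80084 m
A = 0.25 * 0.80084^2 * tan(21.2600 deg)
A = 0.06238 m^2


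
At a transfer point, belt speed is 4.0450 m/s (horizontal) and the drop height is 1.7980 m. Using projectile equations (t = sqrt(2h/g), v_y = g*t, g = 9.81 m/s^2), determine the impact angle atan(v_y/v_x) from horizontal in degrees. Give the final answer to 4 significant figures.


t = sqrt(2*1.7980/9.81) = 0.605446 s
v_y = 9.81 * 0.605446 = 5.93943 m/s
angle = atan(5.93943 / 4.0450) = 55.74 deg


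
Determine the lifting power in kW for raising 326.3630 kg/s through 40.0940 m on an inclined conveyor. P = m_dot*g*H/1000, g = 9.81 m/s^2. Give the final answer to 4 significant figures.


P = 326.3630 * 9.81 * 40.0940 / 1000
P = 128.4 kW


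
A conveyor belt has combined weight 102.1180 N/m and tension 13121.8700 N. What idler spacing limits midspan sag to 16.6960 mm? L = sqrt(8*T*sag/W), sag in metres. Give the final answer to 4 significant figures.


sag = 16.6960/1000 = 0.016696 m
L = sqrt(8 * 13121.8700 * 0.016696 / 102.1180)
L = 4.143 m


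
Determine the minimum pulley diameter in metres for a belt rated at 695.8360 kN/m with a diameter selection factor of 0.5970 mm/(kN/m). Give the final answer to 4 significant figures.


D = 695.8360 * 0.5970 / 1000
D = 0.4154 m


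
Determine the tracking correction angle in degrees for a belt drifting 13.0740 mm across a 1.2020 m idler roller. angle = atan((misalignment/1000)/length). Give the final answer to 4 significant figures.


misalign_m = 13.0740 / 1000 = 0.013074 m
angle = atan(0.013074 / 1.2020)
angle = 0.6232 deg


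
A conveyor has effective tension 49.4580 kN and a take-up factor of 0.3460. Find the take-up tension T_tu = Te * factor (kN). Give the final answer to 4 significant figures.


T_tu = 49.4580 * 0.3460
T_tu = 17.11 kN


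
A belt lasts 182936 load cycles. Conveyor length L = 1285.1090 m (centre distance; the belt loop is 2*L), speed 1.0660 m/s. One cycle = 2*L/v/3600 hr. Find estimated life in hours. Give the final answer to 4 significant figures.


cycle_time = 2 * 1285.1090 / 1.0660 / 3600 = 0.669746 hr
life = 182936 * 0.669746 = 122500 hours


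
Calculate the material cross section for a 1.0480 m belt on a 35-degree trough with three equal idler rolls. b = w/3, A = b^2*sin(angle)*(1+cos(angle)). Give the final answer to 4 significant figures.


b = 1.0480/3 = 0.349333 m
A = 0.349333^2 * sin(35 deg) * (1 + cos(35 deg))
A = 0.1273 m^2


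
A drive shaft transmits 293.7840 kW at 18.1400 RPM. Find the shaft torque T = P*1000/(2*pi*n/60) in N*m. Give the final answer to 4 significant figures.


omega = 2*pi*18.1400/60 = 1.89962 rad/s
T = 293.7840*1000 / 1.89962
T = 154700 N*m


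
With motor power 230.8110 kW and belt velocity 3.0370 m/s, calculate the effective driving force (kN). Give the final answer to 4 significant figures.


Te = P / v = 230.8110 / 3.0370
Te = 76.00 kN


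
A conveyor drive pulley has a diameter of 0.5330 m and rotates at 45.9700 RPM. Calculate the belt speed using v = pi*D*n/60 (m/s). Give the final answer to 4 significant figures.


v = pi * 0.5330 * 45.9700 / 60
v = 1.283 m/s


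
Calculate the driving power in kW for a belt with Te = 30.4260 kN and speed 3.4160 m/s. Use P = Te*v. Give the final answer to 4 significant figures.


P = Te * v = 30.4260 * 3.4160
P = 103.9 kW


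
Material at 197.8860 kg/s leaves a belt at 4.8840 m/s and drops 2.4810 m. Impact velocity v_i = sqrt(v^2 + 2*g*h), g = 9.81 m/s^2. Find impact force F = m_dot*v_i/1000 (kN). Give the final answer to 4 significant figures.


v_i = sqrt(4.8840^2 + 2*9.81*2.4810) = 8.51649 m/s
F = 197.8860 * 8.51649 / 1000
F = 1.685 kN


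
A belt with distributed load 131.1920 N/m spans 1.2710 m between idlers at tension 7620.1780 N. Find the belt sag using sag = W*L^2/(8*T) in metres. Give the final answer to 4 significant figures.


sag = 131.1920 * 1.2710^2 / (8 * 7620.1780)
sag = 0.003477 m


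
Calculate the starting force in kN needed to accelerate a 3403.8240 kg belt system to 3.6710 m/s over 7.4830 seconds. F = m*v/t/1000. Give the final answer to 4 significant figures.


F = 3403.8240 * 3.6710 / 7.4830 / 1000
F = 1.670 kN


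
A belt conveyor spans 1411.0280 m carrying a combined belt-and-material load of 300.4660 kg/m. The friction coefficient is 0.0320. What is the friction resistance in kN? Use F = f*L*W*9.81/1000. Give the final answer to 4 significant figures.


F = 0.0320 * 1411.0280 * 300.4660 * 9.81 / 1000
F = 133.1 kN


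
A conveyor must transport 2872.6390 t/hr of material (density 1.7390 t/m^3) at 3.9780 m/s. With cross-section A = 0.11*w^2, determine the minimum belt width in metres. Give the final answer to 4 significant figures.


A_req = 2872.6390 / (3.9780 * 1.7390 * 3600) = 0.115349 m^2
w = sqrt(0.115349 / 0.11)
w = 1.024 m


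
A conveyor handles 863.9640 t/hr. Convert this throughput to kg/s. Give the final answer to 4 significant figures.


m_dot = 863.9640 * 1000 / 3600
m_dot = 240.0 kg/s


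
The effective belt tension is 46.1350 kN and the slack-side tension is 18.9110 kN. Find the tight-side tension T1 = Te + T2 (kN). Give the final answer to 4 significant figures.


T1 = Te + T2 = 46.1350 + 18.9110
T1 = 65.05 kN


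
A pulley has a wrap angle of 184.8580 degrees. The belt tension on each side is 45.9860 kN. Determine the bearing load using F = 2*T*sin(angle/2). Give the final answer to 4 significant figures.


F = 2 * 45.9860 * sin(184.8580/2 deg)
F = 91.89 kN


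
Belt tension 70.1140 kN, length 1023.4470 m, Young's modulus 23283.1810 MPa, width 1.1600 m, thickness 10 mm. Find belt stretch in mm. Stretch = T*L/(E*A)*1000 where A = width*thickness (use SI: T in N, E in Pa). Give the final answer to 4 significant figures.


A = 1.1600 * 0.01 = 0.01160 m^2
Stretch = 70.1140*1000 * 1023.4470 / (23283.1810e6 * 0.01160) * 1000
Stretch = 265.7 mm
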